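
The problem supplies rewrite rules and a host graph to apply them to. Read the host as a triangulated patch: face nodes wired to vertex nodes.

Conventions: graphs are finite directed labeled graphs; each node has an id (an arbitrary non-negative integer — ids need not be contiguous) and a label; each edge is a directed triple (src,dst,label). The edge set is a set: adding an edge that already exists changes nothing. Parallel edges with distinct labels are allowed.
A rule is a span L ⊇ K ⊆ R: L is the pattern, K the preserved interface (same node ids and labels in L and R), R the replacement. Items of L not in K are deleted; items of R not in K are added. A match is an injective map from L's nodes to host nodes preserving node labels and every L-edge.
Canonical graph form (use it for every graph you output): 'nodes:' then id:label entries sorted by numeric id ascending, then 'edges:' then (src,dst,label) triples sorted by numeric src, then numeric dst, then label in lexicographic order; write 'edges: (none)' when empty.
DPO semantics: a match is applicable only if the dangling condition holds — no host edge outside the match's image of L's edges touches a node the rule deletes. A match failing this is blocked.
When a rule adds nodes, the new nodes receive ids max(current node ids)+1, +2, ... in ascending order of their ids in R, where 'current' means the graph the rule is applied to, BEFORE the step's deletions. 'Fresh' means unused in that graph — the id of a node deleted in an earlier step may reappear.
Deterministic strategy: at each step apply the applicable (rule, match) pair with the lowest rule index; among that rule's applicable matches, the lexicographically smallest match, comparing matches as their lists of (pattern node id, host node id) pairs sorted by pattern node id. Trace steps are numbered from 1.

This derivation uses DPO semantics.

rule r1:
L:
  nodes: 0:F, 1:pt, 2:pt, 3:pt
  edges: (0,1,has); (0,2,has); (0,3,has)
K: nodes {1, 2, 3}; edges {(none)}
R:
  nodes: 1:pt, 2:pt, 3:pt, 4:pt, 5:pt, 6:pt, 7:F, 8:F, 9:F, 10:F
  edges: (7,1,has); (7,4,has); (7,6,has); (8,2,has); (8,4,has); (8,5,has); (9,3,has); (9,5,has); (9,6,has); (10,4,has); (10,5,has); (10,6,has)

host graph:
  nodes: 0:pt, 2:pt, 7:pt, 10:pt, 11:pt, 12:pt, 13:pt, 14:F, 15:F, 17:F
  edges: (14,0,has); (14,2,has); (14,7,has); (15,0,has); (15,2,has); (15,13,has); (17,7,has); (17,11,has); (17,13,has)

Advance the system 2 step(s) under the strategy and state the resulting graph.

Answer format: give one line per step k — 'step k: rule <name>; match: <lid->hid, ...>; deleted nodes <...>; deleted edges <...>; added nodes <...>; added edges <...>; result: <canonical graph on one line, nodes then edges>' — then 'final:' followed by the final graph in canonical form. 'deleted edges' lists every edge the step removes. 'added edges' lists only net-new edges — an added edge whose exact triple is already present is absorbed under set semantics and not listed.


step 1: rule r1; match: 0->14, 1->0, 2->2, 3->7; deleted nodes 14; deleted edges (14,0,has); (14,2,has); (14,7,has); added nodes 18, 19, 20, 21, 22, 23, 24; added edges (21,0,has); (21,18,has); (21,20,has); (22,2,has); (22,18,has); (22,19,has); (23,7,has); (23,19,has); (23,20,has); (24,18,has); (24,19,has); (24,20,has); result: nodes: 0:pt, 2:pt, 7:pt, 10:pt, 11:pt, 12:pt, 13:pt, 15:F, 17:F, 18:pt, 19:pt, 20:pt, 21:F, 22:F, 23:F, 24:F edges: (15,0,has); (15,2,has); (15,13,has); (17,7,has); (17,11,has); (17,13,has); (21,0,has); (21,18,has); (21,20,has); (22,2,has); (22,18,has); (22,19,has); (23,7,has); (23,19,has); (23,20,has); (24,18,has); (24,19,has); (24,20,has)
step 2: rule r1; match: 0->15, 1->0, 2->2, 3->13; deleted nodes 15; deleted edges (15,0,has); (15,2,has); (15,13,has); added nodes 25, 26, 27, 28, 29, 30, 31; added edges (28,0,has); (28,25,has); (28,27,has); (29,2,has); (29,25,has); (29,26,has); (30,13,has); (30,26,has); (30,27,has); (31,25,has); (31,26,has); (31,27,has); result: nodes: 0:pt, 2:pt, 7:pt, 10:pt, 11:pt, 12:pt, 13:pt, 17:F, 18:pt, 19:pt, 20:pt, 21:F, 22:F, 23:F, 24:F, 25:pt, 26:pt, 27:pt, 28:F, 29:F, 30:F, 31:F edges: (17,7,has); (17,11,has); (17,13,has); (21,0,has); (21,18,has); (21,20,has); (22,2,has); (22,18,has); (22,19,has); (23,7,has); (23,19,has); (23,20,has); (24,18,has); (24,19,has); (24,20,has); (28,0,has); (28,25,has); (28,27,has); (29,2,has); (29,25,has); (29,26,has); (30,13,has); (30,26,has); (30,27,has); (31,25,has); (31,26,has); (31,27,has)
final:
nodes: 0:pt, 2:pt, 7:pt, 10:pt, 11:pt, 12:pt, 13:pt, 17:F, 18:pt, 19:pt, 20:pt, 21:F, 22:F, 23:F, 24:F, 25:pt, 26:pt, 27:pt, 28:F, 29:F, 30:F, 31:F
edges: (17,7,has); (17,11,has); (17,13,has); (21,0,has); (21,18,has); (21,20,has); (22,2,has); (22,18,has); (22,19,has); (23,7,has); (23,19,has); (23,20,has); (24,18,has); (24,19,has); (24,20,has); (28,0,has); (28,25,has); (28,27,has); (29,2,has); (29,25,has); (29,26,has); (30,13,has); (30,26,has); (30,27,has); (31,25,has); (31,26,has); (31,27,has)


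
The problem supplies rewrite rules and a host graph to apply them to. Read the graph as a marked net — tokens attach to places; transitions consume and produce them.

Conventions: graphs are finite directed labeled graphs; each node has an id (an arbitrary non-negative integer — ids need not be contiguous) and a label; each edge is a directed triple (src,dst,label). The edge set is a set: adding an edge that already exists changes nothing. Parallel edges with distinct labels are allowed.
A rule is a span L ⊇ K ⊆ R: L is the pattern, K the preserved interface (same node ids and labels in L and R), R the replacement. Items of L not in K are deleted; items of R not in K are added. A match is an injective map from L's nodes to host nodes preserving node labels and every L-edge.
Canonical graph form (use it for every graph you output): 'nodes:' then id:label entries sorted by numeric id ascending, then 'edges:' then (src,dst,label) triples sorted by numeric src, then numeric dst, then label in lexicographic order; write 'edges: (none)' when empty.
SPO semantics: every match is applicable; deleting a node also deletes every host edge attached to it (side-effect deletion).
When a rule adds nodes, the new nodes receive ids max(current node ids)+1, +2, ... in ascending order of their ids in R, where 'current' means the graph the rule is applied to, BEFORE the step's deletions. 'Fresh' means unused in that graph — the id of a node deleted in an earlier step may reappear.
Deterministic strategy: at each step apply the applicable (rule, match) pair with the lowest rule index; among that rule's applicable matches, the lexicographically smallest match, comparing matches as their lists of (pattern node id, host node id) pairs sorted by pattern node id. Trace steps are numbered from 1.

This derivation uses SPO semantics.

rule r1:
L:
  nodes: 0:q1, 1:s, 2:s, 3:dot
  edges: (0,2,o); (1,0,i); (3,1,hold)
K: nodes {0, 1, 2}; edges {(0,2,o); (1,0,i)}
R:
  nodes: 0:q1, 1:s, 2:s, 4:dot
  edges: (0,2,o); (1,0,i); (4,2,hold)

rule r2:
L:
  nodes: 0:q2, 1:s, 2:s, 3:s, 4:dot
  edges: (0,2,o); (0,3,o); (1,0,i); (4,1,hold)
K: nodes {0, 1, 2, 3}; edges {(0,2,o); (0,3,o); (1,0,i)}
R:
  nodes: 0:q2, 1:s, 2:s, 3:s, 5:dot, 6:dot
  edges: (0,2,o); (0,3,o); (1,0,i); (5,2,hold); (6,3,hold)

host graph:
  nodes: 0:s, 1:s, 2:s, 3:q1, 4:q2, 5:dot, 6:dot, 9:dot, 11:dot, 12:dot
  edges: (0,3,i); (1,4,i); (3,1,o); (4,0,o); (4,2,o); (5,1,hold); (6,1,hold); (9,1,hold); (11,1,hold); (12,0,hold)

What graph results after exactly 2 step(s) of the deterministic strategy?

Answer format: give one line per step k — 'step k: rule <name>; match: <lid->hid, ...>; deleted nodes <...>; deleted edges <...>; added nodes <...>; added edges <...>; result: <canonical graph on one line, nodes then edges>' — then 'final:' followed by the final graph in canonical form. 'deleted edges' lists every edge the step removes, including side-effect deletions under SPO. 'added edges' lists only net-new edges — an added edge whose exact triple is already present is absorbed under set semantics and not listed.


step 1: rule r1; match: 0->3, 1->0, 2->1, 3->12; deleted nodes 12; deleted edges (12,0,hold); added nodes 13; added edges (13,1,hold); result: nodes: 0:s, 1:s, 2:s, 3:q1, 4:q2, 5:dot, 6:dot, 9:dot, 11:dot, 13:dot edges: (0,3,i); (1,4,i); (3,1,o); (4,0,o); (4,2,o); (5,1,hold); (6,1,hold); (9,1,hold); (11,1,hold); (13,1,hold)
step 2: rule r2; match: 0->4, 1->1, 2->0, 3->2, 4->5; deleted nodes 5; deleted edges (5,1,hold); added nodes 14, 15; added edges (14,0,hold); (15,2,hold); result: nodes: 0:s, 1:s, 2:s, 3:q1, 4:q2, 6:dot, 9:dot, 11:dot, 13:dot, 14:dot, 15:dot edges: (0,3,i); (1,4,i); (3,1,o); (4,0,o); (4,2,o); (6,1,hold); (9,1,hold); (11,1,hold); (13,1,hold); (14,0,hold); (15,2,hold)
final:
nodes: 0:s, 1:s, 2:s, 3:q1, 4:q2, 6:dot, 9:dot, 11:dot, 13:dot, 14:dot, 15:dot
edges: (0,3,i); (1,4,i); (3,1,o); (4,0,o); (4,2,o); (6,1,hold); (9,1,hold); (11,1,hold); (13,1,hold); (14,0,hold); (15,2,hold)


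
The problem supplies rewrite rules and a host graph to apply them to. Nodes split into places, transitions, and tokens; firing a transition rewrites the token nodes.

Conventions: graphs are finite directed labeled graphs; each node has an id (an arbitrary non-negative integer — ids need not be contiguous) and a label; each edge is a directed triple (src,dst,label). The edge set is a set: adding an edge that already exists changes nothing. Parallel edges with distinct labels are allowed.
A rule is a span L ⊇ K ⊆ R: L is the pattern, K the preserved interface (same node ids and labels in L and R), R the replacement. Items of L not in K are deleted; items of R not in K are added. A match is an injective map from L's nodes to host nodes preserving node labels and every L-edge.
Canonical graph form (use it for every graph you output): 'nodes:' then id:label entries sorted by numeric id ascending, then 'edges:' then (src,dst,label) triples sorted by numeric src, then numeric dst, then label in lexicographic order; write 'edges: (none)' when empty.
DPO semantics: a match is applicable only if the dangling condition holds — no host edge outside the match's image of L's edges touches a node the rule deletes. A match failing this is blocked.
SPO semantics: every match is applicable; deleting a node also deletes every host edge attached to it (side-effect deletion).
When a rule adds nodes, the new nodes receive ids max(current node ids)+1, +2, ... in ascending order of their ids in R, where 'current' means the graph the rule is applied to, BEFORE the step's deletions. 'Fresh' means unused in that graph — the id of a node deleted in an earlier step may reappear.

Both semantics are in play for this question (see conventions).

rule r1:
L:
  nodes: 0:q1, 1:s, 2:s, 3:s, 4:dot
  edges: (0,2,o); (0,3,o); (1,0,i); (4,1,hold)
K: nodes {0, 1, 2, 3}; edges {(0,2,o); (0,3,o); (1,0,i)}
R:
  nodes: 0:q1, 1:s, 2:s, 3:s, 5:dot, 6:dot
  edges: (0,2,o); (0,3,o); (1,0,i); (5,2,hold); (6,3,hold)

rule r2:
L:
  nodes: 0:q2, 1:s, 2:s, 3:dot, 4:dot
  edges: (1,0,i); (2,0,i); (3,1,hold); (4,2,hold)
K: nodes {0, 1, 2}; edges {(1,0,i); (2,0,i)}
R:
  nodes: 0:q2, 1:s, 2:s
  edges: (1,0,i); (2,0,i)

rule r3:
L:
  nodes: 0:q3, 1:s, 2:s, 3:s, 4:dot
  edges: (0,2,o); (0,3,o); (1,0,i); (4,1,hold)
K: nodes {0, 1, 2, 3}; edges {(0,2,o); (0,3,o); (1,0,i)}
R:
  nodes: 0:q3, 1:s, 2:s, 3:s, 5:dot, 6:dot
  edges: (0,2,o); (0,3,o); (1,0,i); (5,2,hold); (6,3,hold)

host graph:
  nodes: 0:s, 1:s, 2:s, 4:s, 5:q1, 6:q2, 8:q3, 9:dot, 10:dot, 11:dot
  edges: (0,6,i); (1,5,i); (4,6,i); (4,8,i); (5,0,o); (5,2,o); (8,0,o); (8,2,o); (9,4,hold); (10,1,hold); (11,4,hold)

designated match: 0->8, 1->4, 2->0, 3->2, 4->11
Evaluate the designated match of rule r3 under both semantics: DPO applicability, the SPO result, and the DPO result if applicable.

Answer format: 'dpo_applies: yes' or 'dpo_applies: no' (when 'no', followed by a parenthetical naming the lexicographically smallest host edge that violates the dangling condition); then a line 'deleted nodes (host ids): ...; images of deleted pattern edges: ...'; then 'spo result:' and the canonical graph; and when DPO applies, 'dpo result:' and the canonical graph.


dpo_applies: yes
deleted nodes (host ids): 11; images of deleted pattern edges: (11,4,hold)
spo result:
nodes: 0:s, 1:s, 2:s, 4:s, 5:q1, 6:q2, 8:q3, 9:dot, 10:dot, 12:dot, 13:dot
edges: (0,6,i); (1,5,i); (4,6,i); (4,8,i); (5,0,o); (5,2,o); (8,0,o); (8,2,o); (9,4,hold); (10,1,hold); (12,0,hold); (13,2,hold)
dpo result:
nodes: 0:s, 1:s, 2:s, 4:s, 5:q1, 6:q2, 8:q3, 9:dot, 10:dot, 12:dot, 13:dot
edges: (0,6,i); (1,5,i); (4,6,i); (4,8,i); (5,0,o); (5,2,o); (8,0,o); (8,2,o); (9,4,hold); (10,1,hold); (12,0,hold); (13,2,hold)


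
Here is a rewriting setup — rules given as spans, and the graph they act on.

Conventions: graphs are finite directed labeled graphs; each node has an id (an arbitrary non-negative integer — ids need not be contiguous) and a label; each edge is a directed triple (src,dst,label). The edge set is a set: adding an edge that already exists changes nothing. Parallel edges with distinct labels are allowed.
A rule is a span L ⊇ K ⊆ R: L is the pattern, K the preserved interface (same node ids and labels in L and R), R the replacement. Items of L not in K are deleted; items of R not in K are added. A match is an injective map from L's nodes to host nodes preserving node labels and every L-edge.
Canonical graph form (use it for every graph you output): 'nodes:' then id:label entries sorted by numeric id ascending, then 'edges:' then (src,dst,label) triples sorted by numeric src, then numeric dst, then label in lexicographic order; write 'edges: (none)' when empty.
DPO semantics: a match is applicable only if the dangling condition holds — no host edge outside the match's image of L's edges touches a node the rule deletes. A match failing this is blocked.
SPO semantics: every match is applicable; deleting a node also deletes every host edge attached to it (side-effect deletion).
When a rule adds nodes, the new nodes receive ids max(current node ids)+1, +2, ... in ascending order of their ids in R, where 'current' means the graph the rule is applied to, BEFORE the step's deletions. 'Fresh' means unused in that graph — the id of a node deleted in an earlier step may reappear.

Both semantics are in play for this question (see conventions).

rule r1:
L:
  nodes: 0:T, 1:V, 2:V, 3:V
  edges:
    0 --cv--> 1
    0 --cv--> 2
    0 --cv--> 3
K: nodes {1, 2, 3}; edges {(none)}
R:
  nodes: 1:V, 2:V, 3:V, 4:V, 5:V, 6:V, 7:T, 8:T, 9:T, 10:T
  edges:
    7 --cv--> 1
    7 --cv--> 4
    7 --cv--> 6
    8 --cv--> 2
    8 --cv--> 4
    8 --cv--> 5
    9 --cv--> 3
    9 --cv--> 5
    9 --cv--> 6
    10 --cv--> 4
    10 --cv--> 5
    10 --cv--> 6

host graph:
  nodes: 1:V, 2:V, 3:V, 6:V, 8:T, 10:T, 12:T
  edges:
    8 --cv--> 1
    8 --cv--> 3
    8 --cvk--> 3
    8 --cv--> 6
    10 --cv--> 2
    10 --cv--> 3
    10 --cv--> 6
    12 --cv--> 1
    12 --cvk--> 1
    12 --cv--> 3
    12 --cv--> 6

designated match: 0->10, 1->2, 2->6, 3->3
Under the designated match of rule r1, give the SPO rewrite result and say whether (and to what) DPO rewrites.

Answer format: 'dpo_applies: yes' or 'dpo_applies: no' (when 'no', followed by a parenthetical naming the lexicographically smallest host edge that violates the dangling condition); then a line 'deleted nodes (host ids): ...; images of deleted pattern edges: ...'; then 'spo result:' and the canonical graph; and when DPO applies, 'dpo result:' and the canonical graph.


dpo_applies: yes
deleted nodes (host ids): 10; images of deleted pattern edges: (10,2,cv); (10,3,cv); (10,6,cv)
spo result:
nodes: 1:V, 2:V, 3:V, 6:V, 8:T, 12:T, 13:V, 14:V, 15:V, 16:T, 17:T, 18:T, 19:T
edges: (8,1,cv); (8,3,cv); (8,3,cvk); (8,6,cv); (12,1,cv); (12,1,cvk); (12,3,cv); (12,6,cv); (16,2,cv); (16,13,cv); (16,15,cv); (17,6,cv); (17,13,cv); (17,14,cv); (18,3,cv); (18,14,cv); (18,15,cv); (19,13,cv); (19,14,cv); (19,15,cv)
dpo result:
nodes: 1:V, 2:V, 3:V, 6:V, 8:T, 12:T, 13:V, 14:V, 15:V, 16:T, 17:T, 18:T, 19:T
edges: (8,1,cv); (8,3,cv); (8,3,cvk); (8,6,cv); (12,1,cv); (12,1,cvk); (12,3,cv); (12,6,cv); (16,2,cv); (16,13,cv); (16,15,cv); (17,6,cv); (17,13,cv); (17,14,cv); (18,3,cv); (18,14,cv); (18,15,cv); (19,13,cv); (19,14,cv); (19,15,cv)


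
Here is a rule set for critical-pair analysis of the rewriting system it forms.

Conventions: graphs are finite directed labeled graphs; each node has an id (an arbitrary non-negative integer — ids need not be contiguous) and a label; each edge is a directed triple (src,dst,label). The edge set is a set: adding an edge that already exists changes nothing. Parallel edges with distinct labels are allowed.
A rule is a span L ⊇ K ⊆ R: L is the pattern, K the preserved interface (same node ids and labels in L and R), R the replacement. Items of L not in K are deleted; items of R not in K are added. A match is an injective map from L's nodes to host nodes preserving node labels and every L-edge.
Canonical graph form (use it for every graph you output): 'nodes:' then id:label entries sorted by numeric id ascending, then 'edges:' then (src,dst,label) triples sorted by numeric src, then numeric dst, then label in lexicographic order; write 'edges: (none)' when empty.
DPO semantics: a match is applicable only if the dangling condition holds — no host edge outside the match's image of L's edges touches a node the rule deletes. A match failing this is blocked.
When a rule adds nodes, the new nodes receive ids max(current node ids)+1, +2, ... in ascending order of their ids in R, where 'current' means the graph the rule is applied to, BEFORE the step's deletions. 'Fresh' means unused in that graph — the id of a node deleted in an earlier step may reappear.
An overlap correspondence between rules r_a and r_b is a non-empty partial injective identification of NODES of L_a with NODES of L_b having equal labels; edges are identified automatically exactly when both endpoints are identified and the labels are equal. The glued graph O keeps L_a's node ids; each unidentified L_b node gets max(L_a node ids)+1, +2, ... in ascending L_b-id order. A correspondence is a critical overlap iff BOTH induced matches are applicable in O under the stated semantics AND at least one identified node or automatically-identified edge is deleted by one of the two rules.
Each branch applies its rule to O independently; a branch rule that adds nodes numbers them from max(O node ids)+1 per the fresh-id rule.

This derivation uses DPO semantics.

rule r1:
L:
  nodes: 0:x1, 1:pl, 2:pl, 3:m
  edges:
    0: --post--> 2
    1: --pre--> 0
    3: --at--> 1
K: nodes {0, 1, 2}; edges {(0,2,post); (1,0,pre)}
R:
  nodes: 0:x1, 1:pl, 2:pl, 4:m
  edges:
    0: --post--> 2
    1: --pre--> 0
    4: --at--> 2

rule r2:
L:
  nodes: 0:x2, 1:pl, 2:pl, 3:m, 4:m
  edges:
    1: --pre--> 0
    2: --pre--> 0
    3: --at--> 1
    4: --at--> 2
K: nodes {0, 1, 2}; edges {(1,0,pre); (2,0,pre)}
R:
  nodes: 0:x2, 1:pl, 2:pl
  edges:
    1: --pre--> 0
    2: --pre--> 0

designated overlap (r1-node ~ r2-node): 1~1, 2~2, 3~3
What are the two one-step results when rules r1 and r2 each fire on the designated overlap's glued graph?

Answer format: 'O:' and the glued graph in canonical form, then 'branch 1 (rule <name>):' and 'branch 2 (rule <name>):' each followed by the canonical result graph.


O:
nodes: 0:x1, 1:pl, 2:pl, 3:m, 4:x2, 5:m
edges: (0,2,post); (1,0,pre); (1,4,pre); (2,4,pre); (3,1,at); (5,2,at)
branch 1 (rule r1):
nodes: 0:x1, 1:pl, 2:pl, 4:x2, 5:m, 6:m
edges: (0,2,post); (1,0,pre); (1,4,pre); (2,4,pre); (5,2,at); (6,2,at)
branch 2 (rule r2):
nodes: 0:x1, 1:pl, 2:pl, 4:x2
edges: (0,2,post); (1,0,pre); (1,4,pre); (2,4,pre)


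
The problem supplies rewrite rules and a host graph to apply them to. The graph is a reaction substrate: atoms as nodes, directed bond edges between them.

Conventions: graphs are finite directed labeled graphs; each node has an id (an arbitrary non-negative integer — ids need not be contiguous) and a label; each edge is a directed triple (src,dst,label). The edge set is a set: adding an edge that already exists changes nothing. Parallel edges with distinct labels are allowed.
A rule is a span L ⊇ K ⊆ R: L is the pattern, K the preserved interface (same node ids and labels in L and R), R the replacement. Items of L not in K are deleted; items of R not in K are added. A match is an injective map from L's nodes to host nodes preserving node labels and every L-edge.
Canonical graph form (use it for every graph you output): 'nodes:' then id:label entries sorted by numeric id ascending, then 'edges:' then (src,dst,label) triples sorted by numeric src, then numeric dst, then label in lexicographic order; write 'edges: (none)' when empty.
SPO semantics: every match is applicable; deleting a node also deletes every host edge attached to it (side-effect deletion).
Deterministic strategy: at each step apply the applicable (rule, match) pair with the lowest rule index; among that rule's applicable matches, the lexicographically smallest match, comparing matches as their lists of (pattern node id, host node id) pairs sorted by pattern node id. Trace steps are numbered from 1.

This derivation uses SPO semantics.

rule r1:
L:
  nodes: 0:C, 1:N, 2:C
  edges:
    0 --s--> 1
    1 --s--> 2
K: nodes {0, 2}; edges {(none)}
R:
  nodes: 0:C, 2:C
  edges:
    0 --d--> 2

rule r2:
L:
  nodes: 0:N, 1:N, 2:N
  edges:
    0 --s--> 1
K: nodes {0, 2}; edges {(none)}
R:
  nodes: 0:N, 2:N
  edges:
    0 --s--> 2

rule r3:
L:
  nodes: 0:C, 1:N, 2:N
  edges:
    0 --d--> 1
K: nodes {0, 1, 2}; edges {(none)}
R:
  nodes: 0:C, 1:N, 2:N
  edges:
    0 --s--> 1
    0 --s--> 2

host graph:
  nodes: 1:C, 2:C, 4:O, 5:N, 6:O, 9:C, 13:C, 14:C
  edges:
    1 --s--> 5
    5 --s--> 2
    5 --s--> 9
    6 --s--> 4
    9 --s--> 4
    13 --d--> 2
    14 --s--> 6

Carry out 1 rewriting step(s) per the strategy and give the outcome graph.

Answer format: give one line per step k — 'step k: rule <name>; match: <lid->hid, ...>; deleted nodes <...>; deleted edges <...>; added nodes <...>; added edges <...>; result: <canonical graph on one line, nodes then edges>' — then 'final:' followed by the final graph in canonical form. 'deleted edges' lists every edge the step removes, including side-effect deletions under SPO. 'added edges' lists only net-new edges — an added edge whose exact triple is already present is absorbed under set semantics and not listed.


step 1: rule r1; match: 0->1, 1->5, 2->2; deleted nodes 5; deleted edges (1,5,s); (5,2,s); (5,9,s); added nodes (none); added edges (1,2,d); result: nodes: 1:C, 2:C, 4:O, 6:O, 9:C, 13:C, 14:C edges: (1,2,d); (6,4,s); (9,4,s); (13,2,d); (14,6,s)
final:
nodes: 1:C, 2:C, 4:O, 6:O, 9:C, 13:C, 14:C
edges: (1,2,d); (6,4,s); (9,4,s); (13,2,d); (14,6,s)


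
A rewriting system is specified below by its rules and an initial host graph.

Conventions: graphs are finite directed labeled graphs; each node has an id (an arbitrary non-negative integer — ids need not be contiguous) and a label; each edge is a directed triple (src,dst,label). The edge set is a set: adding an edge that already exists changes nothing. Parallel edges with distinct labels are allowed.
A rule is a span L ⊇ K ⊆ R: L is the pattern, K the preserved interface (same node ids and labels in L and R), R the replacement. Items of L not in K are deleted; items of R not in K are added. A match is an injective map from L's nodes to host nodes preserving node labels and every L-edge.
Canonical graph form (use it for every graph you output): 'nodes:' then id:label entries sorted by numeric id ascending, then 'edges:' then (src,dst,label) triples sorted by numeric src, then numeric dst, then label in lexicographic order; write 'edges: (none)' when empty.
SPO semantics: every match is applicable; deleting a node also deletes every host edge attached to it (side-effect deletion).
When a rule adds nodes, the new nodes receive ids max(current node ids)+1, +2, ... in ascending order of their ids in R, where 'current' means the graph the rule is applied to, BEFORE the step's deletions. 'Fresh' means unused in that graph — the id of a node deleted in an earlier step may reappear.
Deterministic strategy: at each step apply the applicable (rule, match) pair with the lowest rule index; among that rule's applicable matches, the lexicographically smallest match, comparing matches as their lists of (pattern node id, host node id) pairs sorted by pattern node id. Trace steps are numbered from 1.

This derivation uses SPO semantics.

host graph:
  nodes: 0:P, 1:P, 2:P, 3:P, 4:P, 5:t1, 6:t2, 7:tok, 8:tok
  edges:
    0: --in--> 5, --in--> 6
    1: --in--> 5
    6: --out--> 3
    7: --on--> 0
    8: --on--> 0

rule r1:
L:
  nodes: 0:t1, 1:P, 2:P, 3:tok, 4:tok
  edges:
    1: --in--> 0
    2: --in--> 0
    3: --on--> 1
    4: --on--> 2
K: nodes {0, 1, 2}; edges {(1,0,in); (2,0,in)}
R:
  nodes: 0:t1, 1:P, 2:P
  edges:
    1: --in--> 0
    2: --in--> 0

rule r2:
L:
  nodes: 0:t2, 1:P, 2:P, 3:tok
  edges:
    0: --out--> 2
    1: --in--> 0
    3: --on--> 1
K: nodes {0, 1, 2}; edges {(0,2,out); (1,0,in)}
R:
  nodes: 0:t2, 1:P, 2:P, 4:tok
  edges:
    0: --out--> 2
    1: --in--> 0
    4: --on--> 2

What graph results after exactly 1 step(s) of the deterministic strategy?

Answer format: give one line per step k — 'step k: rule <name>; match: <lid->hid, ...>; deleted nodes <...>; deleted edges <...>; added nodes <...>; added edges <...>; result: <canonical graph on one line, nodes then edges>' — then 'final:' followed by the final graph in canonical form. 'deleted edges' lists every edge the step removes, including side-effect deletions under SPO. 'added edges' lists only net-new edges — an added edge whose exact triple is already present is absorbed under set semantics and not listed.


step 1: rule r2; match: 0->6, 1->0, 2->3, 3->7; deleted nodes 7; deleted edges (7,0,on); added nodes 9; added edges (9,3,on); result: nodes: 0:P, 1:P, 2:P, 3:P, 4:P, 5:t1, 6:t2, 8:tok, 9:tok edges: (0,5,in); (0,6,in); (1,5,in); (6,3,out); (8,0,on); (9,3,on)
final:
nodes: 0:P, 1:P, 2:P, 3:P, 4:P, 5:t1, 6:t2, 8:tok, 9:tok
edges: (0,5,in); (0,6,in); (1,5,in); (6,3,out); (8,0,on); (9,3,on)


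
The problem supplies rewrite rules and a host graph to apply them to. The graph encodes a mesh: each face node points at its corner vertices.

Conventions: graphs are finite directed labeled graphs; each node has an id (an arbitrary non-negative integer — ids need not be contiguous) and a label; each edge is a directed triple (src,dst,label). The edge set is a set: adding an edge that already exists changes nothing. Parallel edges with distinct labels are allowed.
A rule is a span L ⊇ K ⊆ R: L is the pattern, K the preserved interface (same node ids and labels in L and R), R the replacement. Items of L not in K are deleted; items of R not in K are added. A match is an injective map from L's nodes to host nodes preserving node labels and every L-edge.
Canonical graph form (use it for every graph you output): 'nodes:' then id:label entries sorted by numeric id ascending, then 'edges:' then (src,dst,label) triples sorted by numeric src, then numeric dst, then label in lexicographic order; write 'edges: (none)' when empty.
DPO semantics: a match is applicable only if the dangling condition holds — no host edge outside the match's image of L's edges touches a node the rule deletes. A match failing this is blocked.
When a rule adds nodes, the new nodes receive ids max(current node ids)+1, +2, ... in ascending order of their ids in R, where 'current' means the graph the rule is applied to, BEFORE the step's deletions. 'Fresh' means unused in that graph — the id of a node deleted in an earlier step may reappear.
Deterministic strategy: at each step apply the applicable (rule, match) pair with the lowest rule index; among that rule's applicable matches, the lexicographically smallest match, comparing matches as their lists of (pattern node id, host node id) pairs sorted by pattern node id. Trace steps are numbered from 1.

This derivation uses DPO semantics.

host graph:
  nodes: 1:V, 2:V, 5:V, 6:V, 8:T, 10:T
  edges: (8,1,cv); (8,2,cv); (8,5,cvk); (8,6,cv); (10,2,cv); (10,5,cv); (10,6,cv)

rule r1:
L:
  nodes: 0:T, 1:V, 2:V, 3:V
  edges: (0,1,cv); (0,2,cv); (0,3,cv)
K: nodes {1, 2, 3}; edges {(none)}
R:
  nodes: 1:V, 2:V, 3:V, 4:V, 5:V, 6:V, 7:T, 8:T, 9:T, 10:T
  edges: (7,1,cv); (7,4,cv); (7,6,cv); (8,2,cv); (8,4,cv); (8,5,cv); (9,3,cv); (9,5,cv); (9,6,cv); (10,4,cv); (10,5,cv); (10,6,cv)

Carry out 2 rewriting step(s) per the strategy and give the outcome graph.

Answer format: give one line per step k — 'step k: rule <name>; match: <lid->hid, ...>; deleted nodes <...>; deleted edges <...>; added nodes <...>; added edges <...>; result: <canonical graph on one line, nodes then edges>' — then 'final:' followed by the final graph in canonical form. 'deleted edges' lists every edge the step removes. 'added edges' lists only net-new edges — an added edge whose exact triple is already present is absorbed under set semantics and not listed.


step 1: rule r1; match: 0->10, 1->2, 2->5, 3->6; deleted nodes 10; deleted edges (10,2,cv); (10,5,cv); (10,6,cv); added nodes 11, 12, 13, 14, 15, 16, 17; added edges (14,2,cv); (14,11,cv); (14,13,cv); (15,5,cv); (15,11,cv); (15,12,cv); (16,6,cv); (16,12,cv); (16,13,cv); (17,11,cv); (17,12,cv); (17,13,cv); result: nodes: 1:V, 2:V, 5:V, 6:V, 8:T, 11:V, 12:V, 13:V, 14:T, 15:T, 16:T, 17:T edges: (8,1,cv); (8,2,cv); (8,5,cvk); (8,6,cv); (14,2,cv); (14,11,cv); (14,13,cv); (15,5,cv); (15,11,cv); (15,12,cv); (16,6,cv); (16,12,cv); (16,13,cv); (17,11,cv); (17,12,cv); (17,13,cv)
step 2: rule r1; match: 0->14, 1->2, 2->11, 3->13; deleted nodes 14; deleted edges (14,2,cv); (14,11,cv); (14,13,cv); added nodes 18, 19, 20, 21, 22, 23, 24; added edges (21,2,cv); (21,18,cv); (21,20,cv); (22,11,cv); (22,18,cv); (22,19,cv); (23,13,cv); (23,19,cv); (23,20,cv); (24,18,cv); (24,19,cv); (24,20,cv); result: nodes: 1:V, 2:V, 5:V, 6:V, 8:T, 11:V, 12:V, 13:V, 15:T, 16:T, 17:T, 18:V, 19:V, 20:V, 21:T, 22:T, 23:T, 24:T edges: (8,1,cv); (8,2,cv); (8,5,cvk); (8,6,cv); (15,5,cv); (15,11,cv); (15,12,cv); (16,6,cv); (16,12,cv); (16,13,cv); (17,11,cv); (17,12,cv); (17,13,cv); (21,2,cv); (21,18,cv); (21,20,cv); (22,11,cv); (22,18,cv); (22,19,cv); (23,13,cv); (23,19,cv); (23,20,cv); (24,18,cv); (24,19,cv); (24,20,cv)
final:
nodes: 1:V, 2:V, 5:V, 6:V, 8:T, 11:V, 12:V, 13:V, 15:T, 16:T, 17:T, 18:V, 19:V, 20:V, 21:T, 22:T, 23:T, 24:T
edges: (8,1,cv); (8,2,cv); (8,5,cvk); (8,6,cv); (15,5,cv); (15,11,cv); (15,12,cv); (16,6,cv); (16,12,cv); (16,13,cv); (17,11,cv); (17,12,cv); (17,13,cv); (21,2,cv); (21,18,cv); (21,20,cv); (22,11,cv); (22,18,cv); (22,19,cv); (23,13,cv); (23,19,cv); (23,20,cv); (24,18,cv); (24,19,cv); (24,20,cv)


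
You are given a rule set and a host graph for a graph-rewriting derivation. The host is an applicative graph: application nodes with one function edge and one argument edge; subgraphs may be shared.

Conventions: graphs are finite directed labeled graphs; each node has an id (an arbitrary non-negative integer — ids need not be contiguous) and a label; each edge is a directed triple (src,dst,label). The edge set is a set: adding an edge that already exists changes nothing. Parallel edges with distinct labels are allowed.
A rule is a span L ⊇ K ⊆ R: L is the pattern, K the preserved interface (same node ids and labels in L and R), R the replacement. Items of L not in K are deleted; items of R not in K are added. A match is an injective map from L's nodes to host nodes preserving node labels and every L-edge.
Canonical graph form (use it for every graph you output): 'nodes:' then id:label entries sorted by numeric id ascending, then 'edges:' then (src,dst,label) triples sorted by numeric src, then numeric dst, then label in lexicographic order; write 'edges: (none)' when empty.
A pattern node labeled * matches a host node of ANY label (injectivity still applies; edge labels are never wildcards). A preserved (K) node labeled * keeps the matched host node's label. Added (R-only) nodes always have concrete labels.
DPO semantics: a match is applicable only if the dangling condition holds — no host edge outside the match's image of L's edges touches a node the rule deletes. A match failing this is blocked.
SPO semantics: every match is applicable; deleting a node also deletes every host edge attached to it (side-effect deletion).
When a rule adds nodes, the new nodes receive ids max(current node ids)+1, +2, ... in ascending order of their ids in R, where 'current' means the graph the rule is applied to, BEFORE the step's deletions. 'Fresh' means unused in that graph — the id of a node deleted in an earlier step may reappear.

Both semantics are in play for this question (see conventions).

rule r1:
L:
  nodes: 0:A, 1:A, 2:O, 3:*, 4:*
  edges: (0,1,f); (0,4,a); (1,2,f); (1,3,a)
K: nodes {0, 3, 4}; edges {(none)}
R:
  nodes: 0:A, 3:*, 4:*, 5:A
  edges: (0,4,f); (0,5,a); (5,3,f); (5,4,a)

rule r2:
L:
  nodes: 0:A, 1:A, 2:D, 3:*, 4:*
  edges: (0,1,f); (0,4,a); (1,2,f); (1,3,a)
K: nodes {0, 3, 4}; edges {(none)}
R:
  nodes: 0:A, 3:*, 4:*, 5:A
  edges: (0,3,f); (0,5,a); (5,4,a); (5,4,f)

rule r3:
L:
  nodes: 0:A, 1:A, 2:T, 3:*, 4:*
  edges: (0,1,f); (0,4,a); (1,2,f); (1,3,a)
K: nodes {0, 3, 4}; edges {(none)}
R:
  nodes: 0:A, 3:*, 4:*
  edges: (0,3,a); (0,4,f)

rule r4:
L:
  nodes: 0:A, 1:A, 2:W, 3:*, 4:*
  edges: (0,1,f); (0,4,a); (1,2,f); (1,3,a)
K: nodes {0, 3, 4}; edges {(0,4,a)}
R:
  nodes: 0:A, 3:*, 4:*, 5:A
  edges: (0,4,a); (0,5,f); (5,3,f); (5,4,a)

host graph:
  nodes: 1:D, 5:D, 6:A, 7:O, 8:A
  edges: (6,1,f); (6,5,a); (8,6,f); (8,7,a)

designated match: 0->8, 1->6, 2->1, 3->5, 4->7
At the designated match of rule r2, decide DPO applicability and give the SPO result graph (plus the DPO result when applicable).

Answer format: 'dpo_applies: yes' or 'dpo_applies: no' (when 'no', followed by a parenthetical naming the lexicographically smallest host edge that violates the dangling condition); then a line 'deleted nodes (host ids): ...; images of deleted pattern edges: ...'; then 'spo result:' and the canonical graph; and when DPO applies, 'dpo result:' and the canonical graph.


dpo_applies: yes
deleted nodes (host ids): 1, 6; images of deleted pattern edges: (6,1,f); (6,5,a); (8,6,f); (8,7,a)
spo result:
nodes: 5:D, 7:O, 8:A, 9:A
edges: (8,5,f); (8,9,a); (9,7,a); (9,7,f)
dpo result:
nodes: 5:D, 7:O, 8:A, 9:A
edges: (8,5,f); (8,9,a); (9,7,a); (9,7,f)


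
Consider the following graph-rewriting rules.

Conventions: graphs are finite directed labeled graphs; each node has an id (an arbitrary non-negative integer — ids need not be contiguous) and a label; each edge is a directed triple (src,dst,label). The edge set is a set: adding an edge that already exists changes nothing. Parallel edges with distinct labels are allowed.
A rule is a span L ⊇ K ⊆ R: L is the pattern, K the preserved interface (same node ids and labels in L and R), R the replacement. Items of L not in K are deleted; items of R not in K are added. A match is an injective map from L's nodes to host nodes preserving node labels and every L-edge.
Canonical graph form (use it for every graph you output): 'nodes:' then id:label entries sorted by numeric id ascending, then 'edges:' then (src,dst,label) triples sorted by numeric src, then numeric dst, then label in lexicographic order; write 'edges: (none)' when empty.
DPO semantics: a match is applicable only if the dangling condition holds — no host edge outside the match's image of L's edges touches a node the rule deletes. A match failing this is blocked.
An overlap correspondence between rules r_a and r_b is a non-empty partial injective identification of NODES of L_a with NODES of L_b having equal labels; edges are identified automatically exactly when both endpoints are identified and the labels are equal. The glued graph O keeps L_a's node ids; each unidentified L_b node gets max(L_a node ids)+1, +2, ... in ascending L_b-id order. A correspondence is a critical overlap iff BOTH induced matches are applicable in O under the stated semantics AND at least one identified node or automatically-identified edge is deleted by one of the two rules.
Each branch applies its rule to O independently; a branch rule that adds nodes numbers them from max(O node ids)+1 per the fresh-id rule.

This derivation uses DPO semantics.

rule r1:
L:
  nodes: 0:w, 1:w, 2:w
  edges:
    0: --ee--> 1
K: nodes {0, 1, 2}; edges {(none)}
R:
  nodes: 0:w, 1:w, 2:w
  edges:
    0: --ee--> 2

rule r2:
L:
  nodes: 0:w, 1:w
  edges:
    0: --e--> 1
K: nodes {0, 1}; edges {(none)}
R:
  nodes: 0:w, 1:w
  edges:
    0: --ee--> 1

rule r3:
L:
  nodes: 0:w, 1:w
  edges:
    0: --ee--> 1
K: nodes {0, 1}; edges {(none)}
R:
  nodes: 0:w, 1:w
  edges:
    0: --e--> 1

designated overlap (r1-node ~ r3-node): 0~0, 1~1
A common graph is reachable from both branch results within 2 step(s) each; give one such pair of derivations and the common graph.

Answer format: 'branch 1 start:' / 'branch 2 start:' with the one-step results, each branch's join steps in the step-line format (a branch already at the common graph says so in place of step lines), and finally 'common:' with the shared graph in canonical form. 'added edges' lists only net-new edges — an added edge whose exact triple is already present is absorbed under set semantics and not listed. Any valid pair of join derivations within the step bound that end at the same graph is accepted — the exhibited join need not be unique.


branch 1 start:
nodes: 0:w, 1:w, 2:w
edges: (0,2,ee)
branch 2 start:
nodes: 0:w, 1:w, 2:w
edges: (0,1,e)
branch 1 step 1: rule r1; match: 0->0, 1->2, 2->1; deleted nodes (none); deleted edges (0,2,ee); added nodes (none); added edges (0,1,ee); result: nodes: 0:w, 1:w, 2:w edges: (0,1,ee)
branch 2 step 1: rule r2; match: 0->0, 1->1; deleted nodes (none); deleted edges (0,1,e); added nodes (none); added edges (0,1,ee); result: nodes: 0:w, 1:w, 2:w edges: (0,1,ee)
common:
nodes: 0:w, 1:w, 2:w
edges: (0,1,ee)


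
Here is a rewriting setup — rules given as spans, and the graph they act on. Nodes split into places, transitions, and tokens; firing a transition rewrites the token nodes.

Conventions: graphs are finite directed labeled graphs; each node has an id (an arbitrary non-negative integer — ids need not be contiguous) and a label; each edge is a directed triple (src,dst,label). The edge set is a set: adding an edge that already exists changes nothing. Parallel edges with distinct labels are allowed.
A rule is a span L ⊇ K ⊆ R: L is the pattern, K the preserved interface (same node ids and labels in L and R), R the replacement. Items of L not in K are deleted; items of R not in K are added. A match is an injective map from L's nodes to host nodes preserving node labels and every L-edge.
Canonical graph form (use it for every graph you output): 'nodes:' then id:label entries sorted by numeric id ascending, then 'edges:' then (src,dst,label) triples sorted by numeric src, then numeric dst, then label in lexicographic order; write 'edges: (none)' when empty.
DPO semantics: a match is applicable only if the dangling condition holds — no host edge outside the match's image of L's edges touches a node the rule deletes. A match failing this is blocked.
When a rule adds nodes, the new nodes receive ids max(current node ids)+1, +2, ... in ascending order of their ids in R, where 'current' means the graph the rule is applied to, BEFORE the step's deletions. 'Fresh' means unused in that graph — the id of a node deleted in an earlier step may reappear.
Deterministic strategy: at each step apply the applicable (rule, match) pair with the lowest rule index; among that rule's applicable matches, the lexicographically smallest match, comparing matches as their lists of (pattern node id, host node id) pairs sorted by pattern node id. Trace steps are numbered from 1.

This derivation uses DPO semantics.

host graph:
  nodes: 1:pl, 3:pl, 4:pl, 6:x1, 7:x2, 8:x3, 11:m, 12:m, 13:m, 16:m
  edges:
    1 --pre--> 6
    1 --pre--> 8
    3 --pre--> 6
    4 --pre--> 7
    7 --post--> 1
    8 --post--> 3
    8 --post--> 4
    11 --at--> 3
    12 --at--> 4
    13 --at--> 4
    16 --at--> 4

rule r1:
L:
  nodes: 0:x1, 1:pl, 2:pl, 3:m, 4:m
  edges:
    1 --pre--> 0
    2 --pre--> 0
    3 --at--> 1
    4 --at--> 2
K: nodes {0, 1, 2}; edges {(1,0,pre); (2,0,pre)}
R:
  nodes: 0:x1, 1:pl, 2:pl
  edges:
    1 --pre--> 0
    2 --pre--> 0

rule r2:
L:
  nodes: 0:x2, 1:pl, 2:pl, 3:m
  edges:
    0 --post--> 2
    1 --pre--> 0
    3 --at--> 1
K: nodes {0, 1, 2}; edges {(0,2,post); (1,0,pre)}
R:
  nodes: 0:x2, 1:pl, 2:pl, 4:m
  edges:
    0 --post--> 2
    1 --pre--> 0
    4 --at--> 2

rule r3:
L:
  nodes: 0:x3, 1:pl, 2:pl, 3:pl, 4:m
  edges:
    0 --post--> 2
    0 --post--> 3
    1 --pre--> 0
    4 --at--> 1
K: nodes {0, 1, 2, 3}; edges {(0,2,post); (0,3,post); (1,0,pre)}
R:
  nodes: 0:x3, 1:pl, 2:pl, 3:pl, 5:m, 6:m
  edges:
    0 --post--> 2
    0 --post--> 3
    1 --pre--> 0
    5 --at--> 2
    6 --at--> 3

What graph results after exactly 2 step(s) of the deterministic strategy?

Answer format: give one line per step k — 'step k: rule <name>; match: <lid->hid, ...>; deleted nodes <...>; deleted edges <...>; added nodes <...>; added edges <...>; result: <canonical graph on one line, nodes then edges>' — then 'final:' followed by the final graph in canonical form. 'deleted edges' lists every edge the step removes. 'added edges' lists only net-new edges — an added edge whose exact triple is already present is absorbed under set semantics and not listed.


step 1: rule r2; match: 0->7, 1->4, 2->1, 3->12; deleted nodes 12; deleted edges (12,4,at); added nodes 17; added edges (17,1,at); result: nodes: 1:pl, 3:pl, 4:pl, 6:x1, 7:x2, 8:x3, 11:m, 13:m, 16:m, 17:m edges: (1,6,pre); (1,8,pre); (3,6,pre); (4,7,pre); (7,1,post); (8,3,post); (8,4,post); (11,3,at); (13,4,at); (16,4,at); (17,1,at)
step 2: rule r1; match: 0->6, 1->1, 2->3, 3->17, 4->11; deleted nodes 11, 17; deleted edges (11,3,at); (17,1,at); added nodes (none); added edges (none); result: nodes: 1:pl, 3:pl, 4:pl, 6:x1, 7:x2, 8:x3, 13:m, 16:m edges: (1,6,pre); (1,8,pre); (3,6,pre); (4,7,pre); (7,1,post); (8,3,post); (8,4,post); (13,4,at); (16,4,at)
final:
nodes: 1:pl, 3:pl, 4:pl, 6:x1, 7:x2, 8:x3, 13:m, 16:m
edges: (1,6,pre); (1,8,pre); (3,6,pre); (4,7,pre); (7,1,post); (8,3,post); (8,4,post); (13,4,at); (16,4,at)
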